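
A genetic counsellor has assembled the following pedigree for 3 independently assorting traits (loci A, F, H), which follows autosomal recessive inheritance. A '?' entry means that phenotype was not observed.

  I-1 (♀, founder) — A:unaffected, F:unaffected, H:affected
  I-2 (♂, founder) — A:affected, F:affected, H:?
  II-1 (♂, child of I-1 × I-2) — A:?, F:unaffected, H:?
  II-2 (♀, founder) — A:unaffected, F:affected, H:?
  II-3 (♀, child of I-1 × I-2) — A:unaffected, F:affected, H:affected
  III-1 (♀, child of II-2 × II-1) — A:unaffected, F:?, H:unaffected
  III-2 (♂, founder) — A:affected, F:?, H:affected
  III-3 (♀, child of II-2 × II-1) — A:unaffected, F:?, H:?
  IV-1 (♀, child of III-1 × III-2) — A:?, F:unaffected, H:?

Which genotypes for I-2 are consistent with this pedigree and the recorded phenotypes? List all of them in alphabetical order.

I-2 ∈ {aa ff Hh, aa ff hh}

A/I-1 un ·: AA|Aa
A/I-2 aff ·: aa
A/II-1 ? I-1×I-2: Aa|aa
A/II-2 un ·: AA|Aa
A/II-3 un I-1×I-2: Aa
A/III-1 un II-2×II-1: AA|Aa
A/III-2 aff ·: aa
A/III-3 un II-2×II-1: AA|Aa
A/IV-1 ? III-1×III-2: Aa|aa
⇒ A over [I-1,I-2,II-1,II-2,II-3,III-1,III-2,III-3,IV-1]: 28 consistent
F/I-1 un ·: Ff
F/I-2 aff ·: ff
F/II-1 un I-1×I-2: Ff
F/II-2 aff ·: ff
F/II-3 aff I-1×I-2: ff
F/III-1 ? II-2×II-1: Ff|ff
F/III-2 ? ·: FF|Ff|ff
F/III-3 ? II-2×II-1: Ff|ff
F/IV-1 un III-1×III-2: FF|Ff
⇒ F over [I-1,I-2,II-1,II-2,II-3,III-1,III-2,III-3,IV-1]: 14 consistent
H/I-1 aff ·: hh
H/I-2 ? ·: Hh|hh
H/II-1 ? I-1×I-2: Hh|hh
H/II-2 ? ·: HH|Hh|hh
H/II-3 aff I-1×I-2: hh
H/III-1 un II-2×II-1: HH|Hh
H/III-2 aff ·: hh
H/III-3 ? II-2×II-1: HH|Hh|hh
H/IV-1 ? III-1×III-2: Hh|hh
⇒ H over [I-1,I-2,II-1,II-2,II-3,III-1,III-2,III-3,IV-1]: 31 consistent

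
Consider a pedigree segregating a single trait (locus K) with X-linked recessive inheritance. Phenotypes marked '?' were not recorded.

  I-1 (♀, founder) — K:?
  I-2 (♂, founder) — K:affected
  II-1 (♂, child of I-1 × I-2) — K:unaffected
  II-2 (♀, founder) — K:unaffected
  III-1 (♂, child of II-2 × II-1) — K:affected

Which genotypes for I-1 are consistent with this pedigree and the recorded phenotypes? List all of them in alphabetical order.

I-1 ∈ {X^KX^K, X^KX^k}

K/I-1 ? ·: X^KX^K|X^KX^k
K/I-2 aff ·: X^kY
K/II-1 un I-1×I-2: X^KY
K/II-2 un ·: X^KX^k
K/III-1 aff II-2×II-1: X^kY
⇒ K over [I-1,I-2,II-1,II-2,III-1]: 2 consistent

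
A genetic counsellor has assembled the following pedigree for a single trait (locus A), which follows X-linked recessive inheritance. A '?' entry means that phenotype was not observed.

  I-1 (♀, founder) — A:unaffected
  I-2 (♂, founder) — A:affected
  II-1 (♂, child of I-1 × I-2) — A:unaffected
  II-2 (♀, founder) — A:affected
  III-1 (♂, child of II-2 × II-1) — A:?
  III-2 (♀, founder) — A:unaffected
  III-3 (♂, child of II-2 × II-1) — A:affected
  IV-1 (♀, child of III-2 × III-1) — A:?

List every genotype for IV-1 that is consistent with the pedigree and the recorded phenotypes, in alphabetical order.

IV-1 ∈ {X^AX^a, X^aX^a}

A/I-1 un ·: X^AX^A|X^AX^a
A/I-2 aff ·: X^aY
A/II-1 un I-1×I-2: X^AY
A/II-2 aff ·: X^aX^a
A/III-1 ? II-2×II-1: X^aY
A/III-2 un ·: X^AX^A|X^AX^a
A/III-3 aff II-2×II-1: X^aY
A/IV-1 ? III-2×III-1: X^AX^a|X^aX^a
⇒ A over [I-1,I-2,II-1,II-2,III-1,III-2,III-3,IV-1]: 6 consistent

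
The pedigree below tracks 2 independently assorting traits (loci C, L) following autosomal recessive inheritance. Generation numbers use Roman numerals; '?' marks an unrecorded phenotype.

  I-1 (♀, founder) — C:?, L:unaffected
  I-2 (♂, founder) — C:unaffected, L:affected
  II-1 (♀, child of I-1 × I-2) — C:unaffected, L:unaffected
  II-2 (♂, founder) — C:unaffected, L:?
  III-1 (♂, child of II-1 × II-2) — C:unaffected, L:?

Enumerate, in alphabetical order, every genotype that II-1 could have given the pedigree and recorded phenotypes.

C/I-1 ? ·: CC|Cc|cc
C/I-2 un ·: CC|Cc
C/II-1 un I-1×I-2: CC|Cc
C/II-2 un ·: CC|Cc
C/III-1 un II-1×II-2: CC|Cc
⇒ C over [I-1,I-2,II-1,II-2,III-1]: 32 consistent
L/I-1 un ·: LL|Ll
L/I-2 aff ·: ll
L/II-1 un I-1×I-2: Ll
L/II-2 ? ·: LL|Ll|ll
L/III-1 ? II-1×II-2: LL|Ll|ll
⇒ L over [I-1,I-2,II-1,II-2,III-1]: 14 consistent

II-1 ∈ {CC Ll, Cc Ll}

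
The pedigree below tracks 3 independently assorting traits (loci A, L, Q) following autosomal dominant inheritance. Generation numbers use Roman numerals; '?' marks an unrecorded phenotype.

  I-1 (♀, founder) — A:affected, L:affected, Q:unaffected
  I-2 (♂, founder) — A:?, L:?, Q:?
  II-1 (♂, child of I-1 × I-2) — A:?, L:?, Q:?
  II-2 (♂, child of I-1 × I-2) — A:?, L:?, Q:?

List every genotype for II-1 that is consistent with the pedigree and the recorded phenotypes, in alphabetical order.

II-1 ∈ {AA LL Qq, AA LL qq, AA Ll Qq, AA Ll qq, AA ll Qq, AA ll qq, Aa LL Qq, Aa LL qq, Aa Ll Qq, Aa Ll qq, Aa ll Qq, Aa ll qq, aa LL Qq, aa LL qq, aa Ll Qq, aa Ll qq, aa ll Qq, aa ll qq}

A/I-1 aff ·: Aa|AA
A/I-2 ? ·: aa|Aa|AA
A/II-1 ? I-1×I-2: aa|Aa|AA
A/II-2 ? I-1×I-2: aa|Aa|AA
⇒ A over [I-1,I-2,II-1,II-2]: 23 consistent
L/I-1 aff ·: Ll|LL
L/I-2 ? ·: ll|Ll|LL
L/II-1 ? I-1×I-2: ll|Ll|LL
L/II-2 ? I-1×I-2: ll|Ll|LL
⇒ L over [I-1,I-2,II-1,II-2]: 23 consistent
Q/I-1 un ·: qq
Q/I-2 ? ·: qq|Qq|QQ
Q/II-1 ? I-1×I-2: qq|Qq
Q/II-2 ? I-1×I-2: qq|Qq
⇒ Q over [I-1,I-2,II-1,II-2]: 6 consistent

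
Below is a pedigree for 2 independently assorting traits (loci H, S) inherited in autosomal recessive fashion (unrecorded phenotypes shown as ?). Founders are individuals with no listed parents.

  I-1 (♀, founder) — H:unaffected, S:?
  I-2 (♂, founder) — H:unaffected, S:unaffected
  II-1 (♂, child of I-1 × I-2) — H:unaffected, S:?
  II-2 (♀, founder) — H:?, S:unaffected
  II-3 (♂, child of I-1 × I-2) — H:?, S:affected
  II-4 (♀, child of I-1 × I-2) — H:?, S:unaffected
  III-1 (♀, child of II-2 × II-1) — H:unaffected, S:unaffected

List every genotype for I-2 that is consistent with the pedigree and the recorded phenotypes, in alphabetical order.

H/I-1 un ·: HH|Hh
H/I-2 un ·: HH|Hh
H/II-1 un I-1×I-2: HH|Hh
H/II-2 ? ·: HH|Hh|hh
H/II-3 ? I-1×I-2: HH|Hh|hh
H/II-4 ? I-1×I-2: HH|Hh|hh
H/III-1 un II-2×II-1: HH|Hh
⇒ H over [I-1,I-2,II-1,II-2,II-3,II-4,III-1]: 157 consistent
S/I-1 ? ·: Ss|ss
S/I-2 un ·: Ss
S/II-1 ? I-1×I-2: SS|Ss|ss
S/II-2 un ·: SS|Ss
S/II-3 aff I-1×I-2: ss
S/II-4 un I-1×I-2: SS|Ss
S/III-1 un II-2×II-1: SS|Ss
⇒ S over [I-1,I-2,II-1,II-2,II-3,II-4,III-1]: 24 consistent

I-2 ∈ {HH Ss, Hh Ss}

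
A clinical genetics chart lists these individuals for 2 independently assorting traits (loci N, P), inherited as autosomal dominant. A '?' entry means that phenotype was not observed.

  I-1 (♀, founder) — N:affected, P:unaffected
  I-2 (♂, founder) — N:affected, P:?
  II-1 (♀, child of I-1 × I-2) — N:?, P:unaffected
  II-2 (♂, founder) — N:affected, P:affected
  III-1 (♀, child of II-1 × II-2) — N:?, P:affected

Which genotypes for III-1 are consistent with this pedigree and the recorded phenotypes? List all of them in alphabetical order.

III-1 ∈ {NN Pp, Nn Pp, nn Pp}

N/I-1 aff ·: Nn|NN
N/I-2 aff ·: Nn|NN
N/II-1 ? I-1×I-2: nn|Nn|NN
N/II-2 aff ·: Nn|NN
N/III-1 ? II-1×II-2: nn|Nn|NN
⇒ N over [I-1,I-2,II-1,II-2,III-1]: 30 consistent
P/I-1 un ·: pp
P/I-2 ? ·: pp|Pp
P/II-1 un I-1×I-2: pp
P/II-2 aff ·: Pp|PP
P/III-1 aff II-1×II-2: Pp
⇒ P over [I-1,I-2,II-1,II-2,III-1]: 4 consistent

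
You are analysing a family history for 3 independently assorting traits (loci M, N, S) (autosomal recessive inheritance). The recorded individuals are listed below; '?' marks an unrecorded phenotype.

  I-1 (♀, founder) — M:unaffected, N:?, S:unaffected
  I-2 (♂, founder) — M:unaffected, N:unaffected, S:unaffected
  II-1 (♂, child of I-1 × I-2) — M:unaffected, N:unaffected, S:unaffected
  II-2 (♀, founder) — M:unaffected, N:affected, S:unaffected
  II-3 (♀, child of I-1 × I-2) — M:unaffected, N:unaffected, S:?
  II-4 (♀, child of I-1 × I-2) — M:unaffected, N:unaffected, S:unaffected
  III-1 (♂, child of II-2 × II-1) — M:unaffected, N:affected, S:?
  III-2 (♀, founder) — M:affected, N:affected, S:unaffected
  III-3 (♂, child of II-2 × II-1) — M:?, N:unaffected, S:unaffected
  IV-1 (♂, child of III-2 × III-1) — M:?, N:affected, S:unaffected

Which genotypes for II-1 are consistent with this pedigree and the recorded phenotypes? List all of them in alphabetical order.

M/I-1 un ·: MM|Mm
M/I-2 un ·: MM|Mm
M/II-1 un I-1×I-2: MM|Mm
M/II-2 un ·: MM|Mm
M/II-3 un I-1×I-2: MM|Mm
M/II-4 un I-1×I-2: MM|Mm
M/III-1 un II-2×II-1: MM|Mm
M/III-2 aff ·: mm
M/III-3 ? II-2×II-1: MM|Mm|mm
M/IV-1 ? III-2×III-1: Mm|mm
⇒ M over [I-1,I-2,II-1,II-2,II-3,II-4,III-1,III-2,III-3,IV-1]: 271 consistent
N/I-1 ? ·: NN|Nn|nn
N/I-2 un ·: NN|Nn
N/II-1 un I-1×I-2: Nn
N/II-2 aff ·: nn
N/II-3 un I-1×I-2: NN|Nn
N/II-4 un I-1×I-2: NN|Nn
N/III-1 aff II-2×II-1: nn
N/III-2 aff ·: nn
N/III-3 un II-2×II-1: Nn
N/IV-1 aff III-2×III-1: nn
⇒ N over [I-1,I-2,II-1,II-2,II-3,II-4,III-1,III-2,III-3,IV-1]: 14 consistent
S/I-1 un ·: SS|Ss
S/I-2 un ·: SS|Ss
S/II-1 un I-1×I-2: SS|Ss
S/II-2 un ·: SS|Ss
S/II-3 ? I-1×I-2: SS|Ss|ss
S/II-4 un I-1×I-2: SS|Ss
S/III-1 ? II-2×II-1: SS|Ss|ss
S/III-2 un ·: SS|Ss
S/III-3 un II-2×II-1: SS|Ss
S/IV-1 un III-2×III-1: SS|Ss
⇒ S over [I-1,I-2,II-1,II-2,II-3,II-4,III-1,III-2,III-3,IV-1]: 703 consistent

II-1 ∈ {MM Nn SS, MM Nn Ss, Mm Nn SS, Mm Nn Ss}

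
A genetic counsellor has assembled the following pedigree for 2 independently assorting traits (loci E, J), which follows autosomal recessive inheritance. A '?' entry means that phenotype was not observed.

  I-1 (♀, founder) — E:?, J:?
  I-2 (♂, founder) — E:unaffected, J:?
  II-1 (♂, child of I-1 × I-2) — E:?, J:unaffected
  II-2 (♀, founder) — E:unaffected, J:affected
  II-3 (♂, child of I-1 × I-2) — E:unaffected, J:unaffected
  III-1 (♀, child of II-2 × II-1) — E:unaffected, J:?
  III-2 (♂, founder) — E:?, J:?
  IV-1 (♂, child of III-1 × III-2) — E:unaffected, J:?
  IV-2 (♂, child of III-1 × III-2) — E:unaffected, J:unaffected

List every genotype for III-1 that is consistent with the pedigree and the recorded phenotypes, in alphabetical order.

III-1 ∈ {EE Jj, EE jj, Ee Jj, Ee jj}

E/I-1 ? ·: EE|Ee|ee
E/I-2 un ·: EE|Ee
E/II-1 ? I-1×I-2: EE|Ee|ee
E/II-2 un ·: EE|Ee
E/II-3 un I-1×I-2: EE|Ee
E/III-1 un II-2×II-1: EE|Ee
E/III-2 ? ·: EE|Ee|ee
E/IV-1 un III-1×III-2: EE|Ee
E/IV-2 un III-1×III-2: EE|Ee
⇒ E over [I-1,I-2,II-1,II-2,II-3,III-1,III-2,IV-1,IV-2]: 441 consistent
J/I-1 ? ·: JJ|Jj|jj
J/I-2 ? ·: JJ|Jj|jj
J/II-1 un I-1×I-2: JJ|Jj
J/II-2 aff ·: jj
J/II-3 un I-1×I-2: JJ|Jj
J/III-1 ? II-2×II-1: Jj|jj
J/III-2 ? ·: JJ|Jj|jj
J/IV-1 ? III-1×III-2: JJ|Jj|jj
J/IV-2 un III-1×III-2: JJ|Jj
⇒ J over [I-1,I-2,II-1,II-2,II-3,III-1,III-2,IV-1,IV-2]: 234 consistent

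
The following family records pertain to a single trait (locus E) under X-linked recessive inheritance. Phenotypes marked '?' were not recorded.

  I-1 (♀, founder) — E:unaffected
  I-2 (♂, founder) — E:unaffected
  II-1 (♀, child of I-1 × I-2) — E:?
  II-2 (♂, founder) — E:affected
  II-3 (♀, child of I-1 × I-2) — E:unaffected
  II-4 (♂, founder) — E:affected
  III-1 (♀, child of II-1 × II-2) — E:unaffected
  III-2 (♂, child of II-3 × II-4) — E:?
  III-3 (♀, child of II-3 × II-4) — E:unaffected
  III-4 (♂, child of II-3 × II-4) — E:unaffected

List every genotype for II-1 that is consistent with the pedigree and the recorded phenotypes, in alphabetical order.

II-1 ∈ {X^EX^E, X^EX^e}

E/I-1 un ·: X^EX^E|X^EX^e
E/I-2 un ·: X^EY
E/II-1 ? I-1×I-2: X^EX^E|X^EX^e
E/II-2 aff ·: X^eY
E/II-3 un I-1×I-2: X^EX^E|X^EX^e
E/II-4 aff ·: X^eY
E/III-1 un II-1×II-2: X^EX^e
E/III-2 ? II-3×II-4: X^EY|X^eY
E/III-3 un II-3×II-4: X^EX^e
E/III-4 un II-3×II-4: X^EY
⇒ E over [I-1,I-2,II-1,II-2,II-3,II-4,III-1,III-2,III-3,III-4]: 7 consistent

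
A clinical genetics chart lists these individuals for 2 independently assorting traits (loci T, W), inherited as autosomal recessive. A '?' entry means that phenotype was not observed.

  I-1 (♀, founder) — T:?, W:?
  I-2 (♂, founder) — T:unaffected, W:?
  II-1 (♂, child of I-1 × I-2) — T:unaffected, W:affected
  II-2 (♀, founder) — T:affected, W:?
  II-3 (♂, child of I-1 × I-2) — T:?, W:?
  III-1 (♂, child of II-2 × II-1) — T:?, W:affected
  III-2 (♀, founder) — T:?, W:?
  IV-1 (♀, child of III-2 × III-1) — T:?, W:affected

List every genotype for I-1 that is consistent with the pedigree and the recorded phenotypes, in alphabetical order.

T/I-1 ? ·: TT|Tt|tt
T/I-2 un ·: TT|Tt
T/II-1 un I-1×I-2: TT|Tt
T/II-2 aff ·: tt
T/II-3 ? I-1×I-2: TT|Tt|tt
T/III-1 ? II-2×II-1: Tt|tt
T/III-2 ? ·: TT|Tt|tt
T/IV-1 ? III-2×III-1: TT|Tt|tt
⇒ T over [I-1,I-2,II-1,II-2,II-3,III-1,III-2,IV-1]: 166 consistent
W/I-1 ? ·: Ww|ww
W/I-2 ? ·: Ww|ww
W/II-1 aff I-1×I-2: ww
W/II-2 ? ·: Ww|ww
W/II-3 ? I-1×I-2: WW|Ww|ww
W/III-1 aff II-2×II-1: ww
W/III-2 ? ·: Ww|ww
W/IV-1 aff III-2×III-1: ww
⇒ W over [I-1,I-2,II-1,II-2,II-3,III-1,III-2,IV-1]: 32 consistent

I-1 ∈ {TT Ww, TT ww, Tt Ww, Tt ww, tt Ww, tt ww}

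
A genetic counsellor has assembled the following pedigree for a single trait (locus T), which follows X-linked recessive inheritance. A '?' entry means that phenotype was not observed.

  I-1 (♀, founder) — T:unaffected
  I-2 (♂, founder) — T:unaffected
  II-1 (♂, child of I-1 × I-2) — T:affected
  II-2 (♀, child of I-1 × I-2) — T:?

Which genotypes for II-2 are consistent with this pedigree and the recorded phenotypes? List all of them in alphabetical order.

T/I-1 un ·: X^TX^t
T/I-2 un ·: X^TY
T/II-1 aff I-1×I-2: X^tY
T/II-2 ? I-1×I-2: X^TX^T|X^TX^t
⇒ T over [I-1,I-2,II-1,II-2]: 2 consistent

II-2 ∈ {X^TX^T, X^TX^t}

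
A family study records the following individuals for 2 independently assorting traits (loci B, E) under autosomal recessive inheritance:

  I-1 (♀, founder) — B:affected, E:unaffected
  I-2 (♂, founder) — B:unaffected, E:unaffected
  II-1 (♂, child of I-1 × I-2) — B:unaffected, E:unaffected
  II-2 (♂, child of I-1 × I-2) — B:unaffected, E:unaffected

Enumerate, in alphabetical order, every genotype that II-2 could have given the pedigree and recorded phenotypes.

II-2 ∈ {Bb EE, Bb Ee}

B/I-1 aff ·: bb
B/I-2 un ·: BB|Bb
B/II-1 un I-1×I-2: Bb
B/II-2 un I-1×I-2: Bb
⇒ B over [I-1,I-2,II-1,II-2]: 2 consistent
E/I-1 un ·: EE|Ee
E/I-2 un ·: EE|Ee
E/II-1 un I-1×I-2: EE|Ee
E/II-2 un I-1×I-2: EE|Ee
⇒ E over [I-1,I-2,II-1,II-2]: 13 consistent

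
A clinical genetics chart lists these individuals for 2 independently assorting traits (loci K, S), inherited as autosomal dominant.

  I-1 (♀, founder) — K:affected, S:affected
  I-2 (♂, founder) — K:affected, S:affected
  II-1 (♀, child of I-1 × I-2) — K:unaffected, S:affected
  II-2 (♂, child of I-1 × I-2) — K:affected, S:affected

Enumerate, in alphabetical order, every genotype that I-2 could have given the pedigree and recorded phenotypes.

K/I-1 aff ·: Kk
K/I-2 aff ·: Kk
K/II-1 un I-1×I-2: kk
K/II-2 aff I-1×I-2: Kk|KK
⇒ K over [I-1,I-2,II-1,II-2]: 2 consistent
S/I-1 aff ·: Ss|SS
S/I-2 aff ·: Ss|SS
S/II-1 aff I-1×I-2: Ss|SS
S/II-2 aff I-1×I-2: Ss|SS
⇒ S over [I-1,I-2,II-1,II-2]: 13 consistent

I-2 ∈ {Kk SS, Kk Ss}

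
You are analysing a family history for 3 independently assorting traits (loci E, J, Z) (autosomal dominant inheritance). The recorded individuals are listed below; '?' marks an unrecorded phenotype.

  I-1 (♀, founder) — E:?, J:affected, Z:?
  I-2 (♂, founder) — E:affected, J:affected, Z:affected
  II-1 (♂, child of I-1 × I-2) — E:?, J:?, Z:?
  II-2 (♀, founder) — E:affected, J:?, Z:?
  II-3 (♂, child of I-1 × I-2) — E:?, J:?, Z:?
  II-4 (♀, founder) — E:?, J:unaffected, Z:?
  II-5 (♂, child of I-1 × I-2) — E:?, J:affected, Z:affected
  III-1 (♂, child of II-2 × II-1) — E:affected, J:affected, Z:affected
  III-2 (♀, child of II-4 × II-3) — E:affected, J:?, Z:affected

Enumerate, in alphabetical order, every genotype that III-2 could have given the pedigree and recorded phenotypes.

E/I-1 ? ·: ee|Ee|EE
E/I-2 aff ·: Ee|EE
E/II-1 ? I-1×I-2: ee|Ee|EE
E/II-2 aff ·: Ee|EE
E/II-3 ? I-1×I-2: ee|Ee|EE
E/II-4 ? ·: ee|Ee|EE
E/II-5 ? I-1×I-2: ee|Ee|EE
E/III-1 aff II-2×II-1: Ee|EE
E/III-2 aff II-4×II-3: Ee|EE
⇒ E over [I-1,I-2,II-1,II-2,II-3,II-4,II-5,III-1,III-2]: 665 consistent
J/I-1 aff ·: Jj|JJ
J/I-2 aff ·: Jj|JJ
J/II-1 ? I-1×I-2: jj|Jj|JJ
J/II-2 ? ·: jj|Jj|JJ
J/II-3 ? I-1×I-2: jj|Jj|JJ
J/II-4 un ·: jj
J/II-5 aff I-1×I-2: Jj|JJ
J/III-1 aff II-2×II-1: Jj|JJ
J/III-2 ? II-4×II-3: jj|Jj
⇒ J over [I-1,I-2,II-1,II-2,II-3,II-4,II-5,III-1,III-2]: 200 consistent
Z/I-1 ? ·: zz|Zz|ZZ
Z/I-2 aff ·: Zz|ZZ
Z/II-1 ? I-1×I-2: zz|Zz|ZZ
Z/II-2 ? ·: zz|Zz|ZZ
Z/II-3 ? I-1×I-2: zz|Zz|ZZ
Z/II-4 ? ·: zz|Zz|ZZ
Z/II-5 aff I-1×I-2: Zz|ZZ
Z/III-1 aff II-2×II-1: Zz|ZZ
Z/III-2 aff II-4×II-3: Zz|ZZ
⇒ Z over [I-1,I-2,II-1,II-2,II-3,II-4,II-5,III-1,III-2]: 656 consistent

III-2 ∈ {EE Jj ZZ, EE Jj Zz, EE jj ZZ, EE jj Zz, Ee Jj ZZ, Ee Jj Zz, Ee jj ZZ, Ee jj Zz}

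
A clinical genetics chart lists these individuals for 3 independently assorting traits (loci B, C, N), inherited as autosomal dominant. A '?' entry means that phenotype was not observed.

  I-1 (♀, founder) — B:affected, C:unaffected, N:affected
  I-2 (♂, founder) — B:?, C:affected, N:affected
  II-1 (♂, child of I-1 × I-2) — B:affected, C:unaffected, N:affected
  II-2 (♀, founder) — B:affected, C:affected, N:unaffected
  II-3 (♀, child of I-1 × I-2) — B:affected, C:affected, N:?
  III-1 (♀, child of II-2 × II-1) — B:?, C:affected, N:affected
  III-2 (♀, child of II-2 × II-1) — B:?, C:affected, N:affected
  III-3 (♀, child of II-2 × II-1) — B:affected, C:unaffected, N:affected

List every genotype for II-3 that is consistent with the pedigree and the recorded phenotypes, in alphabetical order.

B/I-1 aff ·: Bb|BB
B/I-2 ? ·: bb|Bb|BB
B/II-1 aff I-1×I-2: Bb|BB
B/II-2 aff ·: Bb|BB
B/II-3 aff I-1×I-2: Bb|BB
B/III-1 ? II-2×II-1: bb|Bb|BB
B/III-2 ? II-2×II-1: bb|Bb|BB
B/III-3 aff II-2×II-1: Bb|BB
⇒ B over [I-1,I-2,II-1,II-2,II-3,III-1,III-2,III-3]: 271 consistent
C/I-1 un ·: cc
C/I-2 aff ·: Cc
C/II-1 un I-1×I-2: cc
C/II-2 aff ·: Cc
C/II-3 aff I-1×I-2: Cc
C/III-1 aff II-2×II-1: Cc
C/III-2 aff II-2×II-1: Cc
C/III-3 un II-2×II-1: cc
⇒ C over [I-1,I-2,II-1,II-2,II-3,III-1,III-2,III-3]: 1 consistent
N/I-1 aff ·: Nn|NN
N/I-2 aff ·: Nn|NN
N/II-1 aff I-1×I-2: Nn|NN
N/II-2 un ·: nn
N/II-3 ? I-1×I-2: nn|Nn|NN
N/III-1 aff II-2×II-1: Nn
N/III-2 aff II-2×II-1: Nn
N/III-3 aff II-2×II-1: Nn
⇒ N over [I-1,I-2,II-1,II-2,II-3,III-1,III-2,III-3]: 15 consistent

II-3 ∈ {BB Cc NN, BB Cc Nn, BB Cc nn, Bb Cc NN, Bb Cc Nn, Bb Cc nn}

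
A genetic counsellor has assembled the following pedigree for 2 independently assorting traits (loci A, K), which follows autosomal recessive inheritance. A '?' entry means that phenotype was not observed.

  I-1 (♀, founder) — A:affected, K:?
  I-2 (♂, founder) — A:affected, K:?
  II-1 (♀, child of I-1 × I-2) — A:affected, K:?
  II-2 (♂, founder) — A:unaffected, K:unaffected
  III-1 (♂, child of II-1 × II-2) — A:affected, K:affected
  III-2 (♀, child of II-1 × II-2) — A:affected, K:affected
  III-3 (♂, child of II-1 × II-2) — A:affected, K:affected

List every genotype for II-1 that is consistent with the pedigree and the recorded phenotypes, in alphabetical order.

II-1 ∈ {aa Kk, aa kk}

A/I-1 aff ·: aa
A/I-2 aff ·: aa
A/II-1 aff I-1×I-2: aa
A/II-2 un ·: Aa
A/III-1 aff II-1×II-2: aa
A/III-2 aff II-1×II-2: aa
A/III-3 aff II-1×II-2: aa
⇒ A over [I-1,I-2,II-1,II-2,III-1,III-2,III-3]: 1 consistent
K/I-1 ? ·: KK|Kk|kk
K/I-2 ? ·: KK|Kk|kk
K/II-1 ? I-1×I-2: Kk|kk
K/II-2 un ·: Kk
K/III-1 aff II-1×II-2: kk
K/III-2 aff II-1×II-2: kk
K/III-3 aff II-1×II-2: kk
⇒ K over [I-1,I-2,II-1,II-2,III-1,III-2,III-3]: 11 consistent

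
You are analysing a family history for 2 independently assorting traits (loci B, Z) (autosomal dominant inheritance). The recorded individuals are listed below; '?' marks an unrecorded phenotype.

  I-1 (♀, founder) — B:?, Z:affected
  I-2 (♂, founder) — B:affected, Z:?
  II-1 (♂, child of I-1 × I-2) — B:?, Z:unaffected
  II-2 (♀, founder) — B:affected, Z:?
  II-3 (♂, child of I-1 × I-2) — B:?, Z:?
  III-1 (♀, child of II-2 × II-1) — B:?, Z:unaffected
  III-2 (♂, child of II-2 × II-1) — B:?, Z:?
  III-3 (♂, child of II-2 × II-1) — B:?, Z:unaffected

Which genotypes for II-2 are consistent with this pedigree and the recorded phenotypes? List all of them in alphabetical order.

B/I-1 ? ·: bb|Bb|BB
B/I-2 aff ·: Bb|BB
B/II-1 ? I-1×I-2: bb|Bb|BB
B/II-2 aff ·: Bb|BB
B/II-3 ? I-1×I-2: bb|Bb|BB
B/III-1 ? II-2×II-1: bb|Bb|BB
B/III-2 ? II-2×II-1: bb|Bb|BB
B/III-3 ? II-2×II-1: bb|Bb|BB
⇒ B over [I-1,I-2,II-1,II-2,II-3,III-1,III-2,III-3]: 467 consistent
Z/I-1 aff ·: Zz
Z/I-2 ? ·: zz|Zz
Z/II-1 un I-1×I-2: zz
Z/II-2 ? ·: zz|Zz
Z/II-3 ? I-1×I-2: zz|Zz|ZZ
Z/III-1 un II-2×II-1: zz
Z/III-2 ? II-2×II-1: zz|Zz
Z/III-3 un II-2×II-1: zz
⇒ Z over [I-1,I-2,II-1,II-2,II-3,III-1,III-2,III-3]: 15 consistent

II-2 ∈ {BB Zz, BB zz, Bb Zz, Bb zz}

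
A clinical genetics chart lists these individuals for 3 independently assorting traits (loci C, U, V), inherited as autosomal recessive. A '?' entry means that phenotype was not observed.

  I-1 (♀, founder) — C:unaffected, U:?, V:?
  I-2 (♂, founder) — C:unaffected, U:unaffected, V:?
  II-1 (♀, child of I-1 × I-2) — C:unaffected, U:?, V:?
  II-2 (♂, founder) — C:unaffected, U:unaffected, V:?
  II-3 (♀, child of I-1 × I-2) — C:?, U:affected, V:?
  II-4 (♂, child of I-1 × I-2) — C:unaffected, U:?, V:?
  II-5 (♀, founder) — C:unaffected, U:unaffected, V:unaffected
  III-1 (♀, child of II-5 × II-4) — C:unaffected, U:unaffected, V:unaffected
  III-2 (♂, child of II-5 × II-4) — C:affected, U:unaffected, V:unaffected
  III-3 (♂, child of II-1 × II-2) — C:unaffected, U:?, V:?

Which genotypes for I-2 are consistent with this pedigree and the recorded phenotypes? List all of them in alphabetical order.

C/I-1 un ·: CC|Cc
C/I-2 un ·: CC|Cc
C/II-1 un I-1×I-2: CC|Cc
C/II-2 un ·: CC|Cc
C/II-3 ? I-1×I-2: CC|Cc|cc
C/II-4 un I-1×I-2: Cc
C/II-5 un ·: Cc
C/III-1 un II-5×II-4: CC|Cc
C/III-2 aff II-5×II-4: cc
C/III-3 un II-1×II-2: CC|Cc
⇒ C over [I-1,I-2,II-1,II-2,II-3,II-4,II-5,III-1,III-2,III-3]: 98 consistent
U/I-1 ? ·: Uu|uu
U/I-2 un ·: Uu
U/II-1 ? I-1×I-2: UU|Uu|uu
U/II-2 un ·: UU|Uu
U/II-3 aff I-1×I-2: uu
U/II-4 ? I-1×I-2: UU|Uu|uu
U/II-5 un ·: UU|Uu
U/III-1 un II-5×II-4: UU|Uu
U/III-2 un II-5×II-4: UU|Uu
U/III-3 ? II-1×II-2: UU|Uu|uu
⇒ U over [I-1,I-2,II-1,II-2,II-3,II-4,II-5,III-1,III-2,III-3]: 245 consistent
V/I-1 ? ·: VV|Vv|vv
V/I-2 ? ·: VV|Vv|vv
V/II-1 ? I-1×I-2: VV|Vv|vv
V/II-2 ? ·: VV|Vv|vv
V/II-3 ? I-1×I-2: VV|Vv|vv
V/II-4 ? I-1×I-2: VV|Vv|vv
V/II-5 un ·: VV|Vv
V/III-1 un II-5×II-4: VV|Vv
V/III-2 un II-5×II-4: VV|Vv
V/III-3 ? II-1×II-2: VV|Vv|vv
⇒ V over [I-1,I-2,II-1,II-2,II-3,II-4,II-5,III-1,III-2,III-3]: 1827 consistent

I-2 ∈ {CC Uu VV, CC Uu Vv, CC Uu vv, Cc Uu VV, Cc Uu Vv, Cc Uu vv}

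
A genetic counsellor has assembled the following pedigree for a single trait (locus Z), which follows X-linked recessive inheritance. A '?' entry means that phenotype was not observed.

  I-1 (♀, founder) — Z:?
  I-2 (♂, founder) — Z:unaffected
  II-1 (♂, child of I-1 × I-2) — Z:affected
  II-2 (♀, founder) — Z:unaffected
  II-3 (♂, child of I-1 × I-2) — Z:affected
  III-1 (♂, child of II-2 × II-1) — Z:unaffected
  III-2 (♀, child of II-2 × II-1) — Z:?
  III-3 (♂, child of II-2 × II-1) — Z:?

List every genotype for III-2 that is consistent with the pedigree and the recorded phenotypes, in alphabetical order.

Z/I-1 ? ·: X^ZX^z|X^zX^z
Z/I-2 un ·: X^ZY
Z/II-1 aff I-1×I-2: X^zY
Z/II-2 un ·: X^ZX^Z|X^ZX^z
Z/II-3 aff I-1×I-2: X^zY
Z/III-1 un II-2×II-1: X^ZY
Z/III-2 ? II-2×II-1: X^ZX^z|X^zX^z
Z/III-3 ? II-2×II-1: X^ZY|X^zY
⇒ Z over [I-1,I-2,II-1,II-2,II-3,III-1,III-2,III-3]: 10 consistent

III-2 ∈ {X^ZX^z, X^zX^z}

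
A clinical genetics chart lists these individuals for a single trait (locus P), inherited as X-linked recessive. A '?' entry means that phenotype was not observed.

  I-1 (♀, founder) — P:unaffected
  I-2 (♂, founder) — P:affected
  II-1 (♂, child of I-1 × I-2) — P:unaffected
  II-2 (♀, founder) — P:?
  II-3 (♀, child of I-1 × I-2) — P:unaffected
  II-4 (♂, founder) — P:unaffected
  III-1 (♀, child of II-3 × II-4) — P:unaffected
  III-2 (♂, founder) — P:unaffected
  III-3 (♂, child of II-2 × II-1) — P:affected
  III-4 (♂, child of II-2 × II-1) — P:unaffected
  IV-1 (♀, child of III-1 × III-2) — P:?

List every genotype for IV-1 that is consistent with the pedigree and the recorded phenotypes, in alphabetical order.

IV-1 ∈ {X^PX^P, X^PX^p}

P/I-1 un ·: X^PX^P|X^PX^p
P/I-2 aff ·: X^pY
P/II-1 un I-1×I-2: X^PY
P/II-2 ? ·: X^PX^p
P/II-3 un I-1×I-2: X^PX^p
P/II-4 un ·: X^PY
P/III-1 un II-3×II-4: X^PX^P|X^PX^p
P/III-2 un ·: X^PY
P/III-3 aff II-2×II-1: X^pY
P/III-4 un II-2×II-1: X^PY
P/IV-1 ? III-1×III-2: X^PX^P|X^PX^p
⇒ P over [I-1,I-2,II-1,II-2,II-3,II-4,III-1,III-2,III-3,III-4,IV-1]: 6 consistent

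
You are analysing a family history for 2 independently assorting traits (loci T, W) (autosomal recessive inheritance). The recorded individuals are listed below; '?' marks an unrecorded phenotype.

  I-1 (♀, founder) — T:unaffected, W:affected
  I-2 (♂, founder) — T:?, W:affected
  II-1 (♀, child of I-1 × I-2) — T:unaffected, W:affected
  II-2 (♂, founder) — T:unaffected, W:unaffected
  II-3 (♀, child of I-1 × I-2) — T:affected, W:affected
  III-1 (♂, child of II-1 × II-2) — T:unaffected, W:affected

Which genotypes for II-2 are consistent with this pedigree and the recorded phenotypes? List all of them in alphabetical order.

T/I-1 un ·: Tt
T/I-2 ? ·: Tt|tt
T/II-1 un I-1×I-2: TT|Tt
T/II-2 un ·: TT|Tt
T/II-3 aff I-1×I-2: tt
T/III-1 un II-1×II-2: TT|Tt
⇒ T over [I-1,I-2,II-1,II-2,II-3,III-1]: 11 consistent
W/I-1 aff ·: ww
W/I-2 aff ·: ww
W/II-1 aff I-1×I-2: ww
W/II-2 un ·: Ww
W/II-3 aff I-1×I-2: ww
W/III-1 aff II-1×II-2: ww
⇒ W over [I-1,I-2,II-1,II-2,II-3,III-1]: 1 consistent

II-2 ∈ {TT Ww, Tt Ww}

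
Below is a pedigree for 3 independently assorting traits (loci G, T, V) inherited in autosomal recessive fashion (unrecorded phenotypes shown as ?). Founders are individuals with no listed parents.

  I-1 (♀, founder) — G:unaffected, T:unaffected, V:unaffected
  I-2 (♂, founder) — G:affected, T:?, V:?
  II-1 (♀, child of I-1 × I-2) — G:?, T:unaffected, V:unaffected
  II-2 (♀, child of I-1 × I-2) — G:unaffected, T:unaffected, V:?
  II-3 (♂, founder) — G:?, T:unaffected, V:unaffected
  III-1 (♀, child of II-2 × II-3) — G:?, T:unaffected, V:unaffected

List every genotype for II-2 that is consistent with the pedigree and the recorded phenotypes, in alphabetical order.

II-2 ∈ {Gg TT VV, Gg TT Vv, Gg TT vv, Gg Tt VV, Gg Tt Vv, Gg Tt vv}

G/I-1 un ·: GG|Gg
G/I-2 aff ·: gg
G/II-1 ? I-1×I-2: Gg|gg
G/II-2 un I-1×I-2: Gg
G/II-3 ? ·: GG|Gg|gg
G/III-1 ? II-2×II-3: GG|Gg|gg
⇒ G over [I-1,I-2,II-1,II-2,II-3,III-1]: 21 consistent
T/I-1 un ·: TT|Tt
T/I-2 ? ·: TT|Tt|tt
T/II-1 un I-1×I-2: TT|Tt
T/II-2 un I-1×I-2: TT|Tt
T/II-3 un ·: TT|Tt
T/III-1 un II-2×II-3: TT|Tt
⇒ T over [I-1,I-2,II-1,II-2,II-3,III-1]: 53 consistent
V/I-1 un ·: VV|Vv
V/I-2 ? ·: VV|Vv|vv
V/II-1 un I-1×I-2: VV|Vv
V/II-2 ? I-1×I-2: VV|Vv|vv
V/II-3 un ·: VV|Vv
V/III-1 un II-2×II-3: VV|Vv
⇒ V over [I-1,I-2,II-1,II-2,II-3,III-1]: 59 consistent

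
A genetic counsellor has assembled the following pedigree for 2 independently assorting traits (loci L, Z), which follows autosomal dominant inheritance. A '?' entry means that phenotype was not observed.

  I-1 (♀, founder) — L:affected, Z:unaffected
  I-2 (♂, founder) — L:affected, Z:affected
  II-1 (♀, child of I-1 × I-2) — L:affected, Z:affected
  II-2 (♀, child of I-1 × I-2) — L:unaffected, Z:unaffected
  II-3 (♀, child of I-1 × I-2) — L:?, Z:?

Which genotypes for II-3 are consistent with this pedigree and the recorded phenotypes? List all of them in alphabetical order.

II-3 ∈ {LL Zz, LL zz, Ll Zz, Ll zz, ll Zz, ll zz}

L/I-1 aff ·: Ll
L/I-2 aff ·: Ll
L/II-1 aff I-1×I-2: Ll|LL
L/II-2 un I-1×I-2: ll
L/II-3 ? I-1×I-2: ll|Ll|LL
⇒ L over [I-1,I-2,II-1,II-2,II-3]: 6 consistent
Z/I-1 un ·: zz
Z/I-2 aff ·: Zz
Z/II-1 aff I-1×I-2: Zz
Z/II-2 un I-1×I-2: zz
Z/II-3 ? I-1×I-2: zz|Zz
⇒ Z over [I-1,I-2,II-1,II-2,II-3]: 2 consistent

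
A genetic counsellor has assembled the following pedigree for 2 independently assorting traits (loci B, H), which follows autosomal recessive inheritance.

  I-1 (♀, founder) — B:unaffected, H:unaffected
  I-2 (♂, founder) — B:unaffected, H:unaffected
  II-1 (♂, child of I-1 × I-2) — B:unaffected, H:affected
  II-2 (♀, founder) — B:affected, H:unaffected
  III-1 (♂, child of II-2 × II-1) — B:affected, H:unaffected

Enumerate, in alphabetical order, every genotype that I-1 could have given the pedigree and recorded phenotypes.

I-1 ∈ {BB Hh, Bb Hh}

B/I-1 un ·: BB|Bb
B/I-2 un ·: BB|Bb
B/II-1 un I-1×I-2: Bb
B/II-2 aff ·: bb
B/III-1 aff II-2×II-1: bb
⇒ B over [I-1,I-2,II-1,II-2,III-1]: 3 consistent
H/I-1 un ·: Hh
H/I-2 un ·: Hh
H/II-1 aff I-1×I-2: hh
H/II-2 un ·: HH|Hh
H/III-1 un II-2×II-1: Hh
⇒ H over [I-1,I-2,II-1,II-2,III-1]: 2 consistent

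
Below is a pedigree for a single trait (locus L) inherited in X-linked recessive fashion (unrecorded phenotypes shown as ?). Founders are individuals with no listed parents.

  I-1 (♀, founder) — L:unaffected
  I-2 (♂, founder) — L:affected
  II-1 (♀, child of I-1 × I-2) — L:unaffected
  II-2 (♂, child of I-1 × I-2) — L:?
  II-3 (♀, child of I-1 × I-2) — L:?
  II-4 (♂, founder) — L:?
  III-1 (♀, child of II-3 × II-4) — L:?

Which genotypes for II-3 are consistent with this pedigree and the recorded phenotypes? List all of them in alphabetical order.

L/I-1 un ·: X^LX^L|X^LX^l
L/I-2 aff ·: X^lY
L/II-1 un I-1×I-2: X^LX^l
L/II-2 ? I-1×I-2: X^LY|X^lY
L/II-3 ? I-1×I-2: X^LX^l|X^lX^l
L/II-4 ? ·: X^LY|X^lY
L/III-1 ? II-3×II-4: X^LX^L|X^LX^l|X^lX^l
⇒ L over [I-1,I-2,II-1,II-2,II-3,II-4,III-1]: 16 consistent

II-3 ∈ {X^LX^l, X^lX^l}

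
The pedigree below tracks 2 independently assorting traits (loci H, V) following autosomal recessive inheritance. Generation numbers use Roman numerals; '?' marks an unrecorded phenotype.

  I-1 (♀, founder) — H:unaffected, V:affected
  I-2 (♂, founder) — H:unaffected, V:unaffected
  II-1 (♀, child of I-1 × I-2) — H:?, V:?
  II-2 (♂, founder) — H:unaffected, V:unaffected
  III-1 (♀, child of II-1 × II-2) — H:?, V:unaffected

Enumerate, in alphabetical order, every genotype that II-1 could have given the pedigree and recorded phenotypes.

II-1 ∈ {HH Vv, HH vv, Hh Vv, Hh vv, hh Vv, hh vv}

H/I-1 un ·: HH|Hh
H/I-2 un ·: HH|Hh
H/II-1 ? I-1×I-2: HH|Hh|hh
H/II-2 un ·: HH|Hh
H/III-1 ? II-1×II-2: HH|Hh|hh
⇒ H over [I-1,I-2,II-1,II-2,III-1]: 30 consistent
V/I-1 aff ·: vv
V/I-2 un ·: VV|Vv
V/II-1 ? I-1×I-2: Vv|vv
V/II-2 un ·: VV|Vv
V/III-1 un II-1×II-2: VV|Vv
⇒ V over [I-1,I-2,II-1,II-2,III-1]: 10 consistent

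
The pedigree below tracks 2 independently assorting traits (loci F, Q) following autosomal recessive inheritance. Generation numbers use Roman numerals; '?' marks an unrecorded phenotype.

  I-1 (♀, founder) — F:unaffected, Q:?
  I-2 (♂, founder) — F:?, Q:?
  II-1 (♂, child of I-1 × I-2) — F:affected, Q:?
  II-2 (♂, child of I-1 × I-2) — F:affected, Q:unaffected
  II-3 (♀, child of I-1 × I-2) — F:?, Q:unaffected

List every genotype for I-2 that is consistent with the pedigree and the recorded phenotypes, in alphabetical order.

I-2 ∈ {Ff QQ, Ff Qq, Ff qq, ff QQ, ff Qq, ff qq}

F/I-1 un ·: Ff
F/I-2 ? ·: Ff|ff
F/II-1 aff I-1×I-2: ff
F/II-2 aff I-1×I-2: ff
F/II-3 ? I-1×I-2: FF|Ff|ff
⇒ F over [I-1,I-2,II-1,II-2,II-3]: 5 consistent
Q/I-1 ? ·: QQ|Qq|qq
Q/I-2 ? ·: QQ|Qq|qq
Q/II-1 ? I-1×I-2: QQ|Qq|qq
Q/II-2 un I-1×I-2: QQ|Qq
Q/II-3 un I-1×I-2: QQ|Qq
⇒ Q over [I-1,I-2,II-1,II-2,II-3]: 35 consistent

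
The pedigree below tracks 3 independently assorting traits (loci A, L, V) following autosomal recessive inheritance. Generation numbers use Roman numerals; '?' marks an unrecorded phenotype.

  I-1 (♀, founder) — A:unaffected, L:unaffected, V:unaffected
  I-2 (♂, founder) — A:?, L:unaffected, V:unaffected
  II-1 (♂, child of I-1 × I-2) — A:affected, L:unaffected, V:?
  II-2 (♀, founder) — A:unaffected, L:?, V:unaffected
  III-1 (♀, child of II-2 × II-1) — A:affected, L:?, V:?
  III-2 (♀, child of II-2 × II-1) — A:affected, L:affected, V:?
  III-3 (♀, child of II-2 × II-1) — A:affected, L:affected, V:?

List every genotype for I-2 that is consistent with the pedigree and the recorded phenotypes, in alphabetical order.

I-2 ∈ {Aa LL VV, Aa LL Vv, Aa Ll VV, Aa Ll Vv, aa LL VV, aa LL Vv, aa Ll VV, aa Ll Vv}

A/I-1 un ·: Aa
A/I-2 ? ·: Aa|aa
A/II-1 aff I-1×I-2: aa
A/II-2 un ·: Aa
A/III-1 aff II-2×II-1: aa
A/III-2 aff II-2×II-1: aa
A/III-3 aff II-2×II-1: aa
⇒ A over [I-1,I-2,II-1,II-2,III-1,III-2,III-3]: 2 consistent
L/I-1 un ·: LL|Ll
L/I-2 un ·: LL|Ll
L/II-1 un I-1×I-2: Ll
L/II-2 ? ·: Ll|ll
L/III-1 ? II-2×II-1: LL|Ll|ll
L/III-2 aff II-2×II-1: ll
L/III-3 aff II-2×II-1: ll
⇒ L over [I-1,I-2,II-1,II-2,III-1,III-2,III-3]: 15 consistent
V/I-1 un ·: VV|Vv
V/I-2 un ·: VV|Vv
V/II-1 ? I-1×I-2: VV|Vv|vv
V/II-2 un ·: VV|Vv
V/III-1 ? II-2×II-1: VV|Vv|vv
V/III-2 ? II-2×II-1: VV|Vv|vv
V/III-3 ? II-2×II-1: VV|Vv|vv
⇒ V over [I-1,I-2,II-1,II-2,III-1,III-2,III-3]: 150 consistent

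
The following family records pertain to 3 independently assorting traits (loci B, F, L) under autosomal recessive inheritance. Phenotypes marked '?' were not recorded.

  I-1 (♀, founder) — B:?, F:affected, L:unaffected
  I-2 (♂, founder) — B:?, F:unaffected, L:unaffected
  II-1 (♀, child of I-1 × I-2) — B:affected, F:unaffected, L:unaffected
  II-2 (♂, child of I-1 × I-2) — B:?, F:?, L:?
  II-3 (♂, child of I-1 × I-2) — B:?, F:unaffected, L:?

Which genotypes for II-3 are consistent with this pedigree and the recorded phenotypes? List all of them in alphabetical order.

B/I-1 ? ·: Bb|bb
B/I-2 ? ·: Bb|bb
B/II-1 aff I-1×I-2: bb
B/II-2 ? I-1×I-2: BB|Bb|bb
B/II-3 ? I-1×I-2: BB|Bb|bb
⇒ B over [I-1,I-2,II-1,II-2,II-3]: 18 consistent
F/I-1 aff ·: ff
F/I-2 un ·: FF|Ff
F/II-1 un I-1×I-2: Ff
F/II-2 ? I-1×I-2: Ff|ff
F/II-3 un I-1×I-2: Ff
⇒ F over [I-1,I-2,II-1,II-2,II-3]: 3 consistent
L/I-1 un ·: LL|Ll
L/I-2 un ·: LL|Ll
L/II-1 un I-1×I-2: LL|Ll
L/II-2 ? I-1×I-2: LL|Ll|ll
L/II-3 ? I-1×I-2: LL|Ll|ll
⇒ L over [I-1,I-2,II-1,II-2,II-3]: 35 consistent

II-3 ∈ {BB Ff LL, BB Ff Ll, BB Ff ll, Bb Ff LL, Bb Ff Ll, Bb Ff ll, bb Ff LL, bb Ff Ll, bb Ff ll}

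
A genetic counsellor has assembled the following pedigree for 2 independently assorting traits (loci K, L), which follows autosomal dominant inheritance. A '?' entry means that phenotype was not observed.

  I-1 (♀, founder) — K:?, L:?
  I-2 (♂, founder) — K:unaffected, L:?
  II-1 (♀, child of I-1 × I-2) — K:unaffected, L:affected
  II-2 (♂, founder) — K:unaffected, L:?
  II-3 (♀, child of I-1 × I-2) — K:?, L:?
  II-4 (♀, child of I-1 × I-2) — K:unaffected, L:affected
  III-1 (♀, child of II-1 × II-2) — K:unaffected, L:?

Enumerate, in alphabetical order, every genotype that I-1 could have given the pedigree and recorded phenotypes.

I-1 ∈ {Kk LL, Kk Ll, Kk ll, kk LL, kk Ll, kk ll}

K/I-1 ? ·: kk|Kk
K/I-2 un ·: kk
K/II-1 un I-1×I-2: kk
K/II-2 un ·: kk
K/II-3 ? I-1×I-2: kk|Kk
K/II-4 un I-1×I-2: kk
K/III-1 un II-1×II-2: kk
⇒ K over [I-1,I-2,II-1,II-2,II-3,II-4,III-1]: 3 consistent
L/I-1 ? ·: ll|Ll|LL
L/I-2 ? ·: ll|Ll|LL
L/II-1 aff I-1×I-2: Ll|LL
L/II-2 ? ·: ll|Ll|LL
L/II-3 ? I-1×I-2: ll|Ll|LL
L/II-4 aff I-1×I-2: Ll|LL
L/III-1 ? II-1×II-2: ll|Ll|LL
⇒ L over [I-1,I-2,II-1,II-2,II-3,II-4,III-1]: 200 consistent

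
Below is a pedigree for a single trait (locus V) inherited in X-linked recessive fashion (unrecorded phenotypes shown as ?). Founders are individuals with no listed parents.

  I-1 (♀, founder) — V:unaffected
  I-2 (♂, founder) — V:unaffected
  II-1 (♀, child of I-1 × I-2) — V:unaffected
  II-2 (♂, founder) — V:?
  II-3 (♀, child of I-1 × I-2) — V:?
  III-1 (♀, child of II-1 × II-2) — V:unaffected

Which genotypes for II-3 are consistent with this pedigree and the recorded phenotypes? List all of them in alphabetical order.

II-3 ∈ {X^VX^V, X^VX^v}

V/I-1 un ·: X^VX^V|X^VX^v
V/I-2 un ·: X^VY
V/II-1 un I-1×I-2: X^VX^V|X^VX^v
V/II-2 ? ·: X^VY|X^vY
V/II-3 ? I-1×I-2: X^VX^V|X^VX^v
V/III-1 un II-1×II-2: X^VX^V|X^VX^v
⇒ V over [I-1,I-2,II-1,II-2,II-3,III-1]: 12 consistent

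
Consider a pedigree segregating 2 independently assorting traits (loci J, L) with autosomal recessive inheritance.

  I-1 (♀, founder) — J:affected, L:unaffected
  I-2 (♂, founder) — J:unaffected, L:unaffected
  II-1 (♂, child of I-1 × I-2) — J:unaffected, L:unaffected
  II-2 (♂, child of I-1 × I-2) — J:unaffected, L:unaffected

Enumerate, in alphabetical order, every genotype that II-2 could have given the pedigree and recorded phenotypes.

J/I-1 aff ·: jj
J/I-2 un ·: JJ|Jj
J/II-1 un I-1×I-2: Jj
J/II-2 un I-1×I-2: Jj
⇒ J over [I-1,I-2,II-1,II-2]: 2 consistent
L/I-1 un ·: LL|Ll
L/I-2 un ·: LL|Ll
L/II-1 un I-1×I-2: LL|Ll
L/II-2 un I-1×I-2: LL|Ll
⇒ L over [I-1,I-2,II-1,II-2]: 13 consistent

II-2 ∈ {Jj LL, Jj Ll}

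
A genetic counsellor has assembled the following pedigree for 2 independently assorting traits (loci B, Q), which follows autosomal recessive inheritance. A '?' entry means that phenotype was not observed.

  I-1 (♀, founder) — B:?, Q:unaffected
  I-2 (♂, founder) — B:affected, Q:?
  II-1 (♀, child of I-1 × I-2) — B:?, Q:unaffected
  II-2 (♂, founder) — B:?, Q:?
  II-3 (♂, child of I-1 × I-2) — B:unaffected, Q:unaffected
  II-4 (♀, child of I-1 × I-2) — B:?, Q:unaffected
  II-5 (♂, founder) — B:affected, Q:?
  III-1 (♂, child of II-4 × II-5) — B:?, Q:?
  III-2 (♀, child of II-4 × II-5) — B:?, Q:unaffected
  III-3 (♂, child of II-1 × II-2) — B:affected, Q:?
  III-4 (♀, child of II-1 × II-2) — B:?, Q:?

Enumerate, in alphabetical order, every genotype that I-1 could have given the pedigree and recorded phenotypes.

B/I-1 ? ·: BB|Bb
B/I-2 aff ·: bb
B/II-1 ? I-1×I-2: Bb|bb
B/II-2 ? ·: Bb|bb
B/II-3 un I-1×I-2: Bb
B/II-4 ? I-1×I-2: Bb|bb
B/II-5 aff ·: bb
B/III-1 ? II-4×II-5: Bb|bb
B/III-2 ? II-4×II-5: Bb|bb
B/III-3 aff II-1×II-2: bb
B/III-4 ? II-1×II-2: BB|Bb|bb
⇒ B over [I-1,I-2,II-1,II-2,II-3,II-4,II-5,III-1,III-2,III-3,III-4]: 60 consistent
Q/I-1 un ·: QQ|Qq
Q/I-2 ? ·: QQ|Qq|qq
Q/II-1 un I-1×I-2: QQ|Qq
Q/II-2 ? ·: QQ|Qq|qq
Q/II-3 un I-1×I-2: QQ|Qq
Q/II-4 un I-1×I-2: QQ|Qq
Q/II-5 ? ·: QQ|Qq|qq
Q/III-1 ? II-4×II-5: QQ|Qq|qq
Q/III-2 un II-4×II-5: QQ|Qq
Q/III-3 ? II-1×II-2: QQ|Qq|qq
Q/III-4 ? II-1×II-2: QQ|Qq|qq
⇒ Q over [I-1,I-2,II-1,II-2,II-3,II-4,II-5,III-1,III-2,III-3,III-4]: 2928 consistent

I-1 ∈ {BB QQ, BB Qq, Bb QQ, Bb Qq}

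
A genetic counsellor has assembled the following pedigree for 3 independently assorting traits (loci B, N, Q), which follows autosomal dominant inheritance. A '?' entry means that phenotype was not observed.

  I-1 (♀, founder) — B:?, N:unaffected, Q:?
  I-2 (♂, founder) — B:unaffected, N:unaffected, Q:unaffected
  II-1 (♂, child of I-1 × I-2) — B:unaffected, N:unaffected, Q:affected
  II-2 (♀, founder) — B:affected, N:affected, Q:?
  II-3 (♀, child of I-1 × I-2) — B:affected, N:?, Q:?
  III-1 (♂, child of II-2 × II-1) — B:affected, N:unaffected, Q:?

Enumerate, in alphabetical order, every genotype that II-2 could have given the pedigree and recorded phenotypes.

B/I-1 ? ·: Bb
B/I-2 un ·: bb
B/II-1 un I-1×I-2: bb
B/II-2 aff ·: Bb|BB
B/II-3 aff I-1×I-2: Bb
B/III-1 aff II-2×II-1: Bb
⇒ B over [I-1,I-2,II-1,II-2,II-3,III-1]: 2 consistent
N/I-1 un ·: nn
N/I-2 un ·: nn
N/II-1 un I-1×I-2: nn
N/II-2 aff ·: Nn
N/II-3 ? I-1×I-2: nn
N/III-1 un II-2×II-1: nn
⇒ N over [I-1,I-2,II-1,II-2,II-3,III-1]: 1 consistent
Q/I-1 ? ·: Qq|QQ
Q/I-2 un ·: qq
Q/II-1 aff I-1×I-2: Qq
Q/II-2 ? ·: qq|Qq|QQ
Q/II-3 ? I-1×I-2: qq|Qq
Q/III-1 ? II-2×II-1: qq|Qq|QQ
⇒ Q over [I-1,I-2,II-1,II-2,II-3,III-1]: 21 consistent

II-2 ∈ {BB Nn QQ, BB Nn Qq, BB Nn qq, Bb Nn QQ, Bb Nn Qq, Bb Nn qq}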